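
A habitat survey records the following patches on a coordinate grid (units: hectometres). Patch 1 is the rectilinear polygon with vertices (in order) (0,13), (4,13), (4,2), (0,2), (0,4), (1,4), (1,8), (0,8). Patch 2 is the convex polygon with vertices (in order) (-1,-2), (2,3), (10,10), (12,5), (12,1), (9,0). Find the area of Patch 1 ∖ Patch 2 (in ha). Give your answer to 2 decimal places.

|Patch 1| = 40, |Patch 1∩Patch 2| = 4.05.
|Patch 1 ∖ Patch 2| = |Patch 1| − |Patch 1∩Patch 2| = 40 − 4.05 = 35.95.

35.95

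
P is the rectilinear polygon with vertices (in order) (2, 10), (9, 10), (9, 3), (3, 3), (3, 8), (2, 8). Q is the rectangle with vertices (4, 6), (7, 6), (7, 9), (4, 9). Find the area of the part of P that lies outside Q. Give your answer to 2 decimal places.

|P| = 44, |P∩Q| = 9.
|P ∖ Q| = |P| − |P∩Q| = 44 − 9 = 35.00.

35.00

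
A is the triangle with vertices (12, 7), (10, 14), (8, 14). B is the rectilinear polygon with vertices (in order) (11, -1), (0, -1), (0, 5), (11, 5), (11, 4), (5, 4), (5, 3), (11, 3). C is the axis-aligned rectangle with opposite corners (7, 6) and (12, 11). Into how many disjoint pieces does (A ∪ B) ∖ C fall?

2

(A ∪ B) ∖ C splits into 2 disjoint pieces (area 4.7143, area 60).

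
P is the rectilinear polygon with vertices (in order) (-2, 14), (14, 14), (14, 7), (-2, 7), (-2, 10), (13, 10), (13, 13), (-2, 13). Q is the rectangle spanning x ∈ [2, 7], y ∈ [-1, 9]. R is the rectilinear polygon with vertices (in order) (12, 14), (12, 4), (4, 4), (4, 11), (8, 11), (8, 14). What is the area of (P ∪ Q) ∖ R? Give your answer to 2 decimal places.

70.00

|P ∪ Q| = 107.
|(P ∪ Q) ∩ R| = 37.
|(P ∪ Q) ∖ R| = 107 − 37 = 70.00.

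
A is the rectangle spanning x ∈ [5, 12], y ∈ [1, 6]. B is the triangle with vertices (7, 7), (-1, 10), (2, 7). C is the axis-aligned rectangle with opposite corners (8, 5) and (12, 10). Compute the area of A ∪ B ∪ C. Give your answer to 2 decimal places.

58.50

By inclusion–exclusion:
Individual areas: |A| = 35, |B| = 7.5, |C| = 20.
|A∩B| = 0.
|A∩C|: x∈[8,12], y∈[5,6] → 4·1 = 4.
|B∩C| = 0.
|A∩B∩C| = 0.
|A ∪ B ∪ C| = 62.5 − 4 + 0 = 58.50.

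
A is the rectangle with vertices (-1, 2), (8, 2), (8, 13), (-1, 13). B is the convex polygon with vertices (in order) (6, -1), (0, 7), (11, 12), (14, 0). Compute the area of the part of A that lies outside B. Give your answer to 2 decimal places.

53.83

|A| = 99, |A∩B| = 45.1705.
|A ∖ B| = |A| − |A∩B| = 99 − 45.1705 = 53.83.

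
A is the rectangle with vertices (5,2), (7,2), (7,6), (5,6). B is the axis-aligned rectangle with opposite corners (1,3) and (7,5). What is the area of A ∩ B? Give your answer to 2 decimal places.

4.00

|A∩B|: x∈[5,7], y∈[3,5] → 2·2 = 4.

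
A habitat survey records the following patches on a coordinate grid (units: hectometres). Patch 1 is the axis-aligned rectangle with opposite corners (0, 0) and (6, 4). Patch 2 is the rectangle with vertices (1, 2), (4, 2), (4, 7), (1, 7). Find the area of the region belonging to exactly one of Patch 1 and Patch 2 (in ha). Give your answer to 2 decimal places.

27.00

|Patch 1∩Patch 2|: x∈[1,4], y∈[2,4] → 3·2 = 6.
|Patch 1 △ Patch 2| = |Patch 1| + |Patch 2| − 2·|Patch 1∩Patch 2| = 24 + 15 − 12 = 27.00.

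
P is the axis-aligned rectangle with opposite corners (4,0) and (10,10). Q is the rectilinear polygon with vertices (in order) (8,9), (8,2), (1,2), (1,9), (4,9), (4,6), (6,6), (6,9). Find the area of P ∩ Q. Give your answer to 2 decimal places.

22.00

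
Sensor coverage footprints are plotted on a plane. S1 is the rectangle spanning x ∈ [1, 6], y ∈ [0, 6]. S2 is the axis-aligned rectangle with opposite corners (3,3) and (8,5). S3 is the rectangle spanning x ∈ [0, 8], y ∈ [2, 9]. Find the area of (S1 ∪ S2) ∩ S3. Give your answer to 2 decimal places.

The region (S1 ∪ S2) ∩ S3 is the polygon with vertices (1,6), (6,6), (6,5), (8,5), (8,3), (6,3), (6,2), (1,2).
By the shoelace formula its area is 24.00.

24.00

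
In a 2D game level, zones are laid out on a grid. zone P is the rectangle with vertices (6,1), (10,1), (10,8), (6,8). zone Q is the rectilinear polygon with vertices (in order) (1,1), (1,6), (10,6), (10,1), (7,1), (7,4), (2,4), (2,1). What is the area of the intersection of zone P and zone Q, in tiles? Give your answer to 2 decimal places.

The intersection is the polygon with vertices (10,1), (7,1), (7,4), (6,4), (6,6), (10,6).
By the shoelace formula its area is 17.00.

17.00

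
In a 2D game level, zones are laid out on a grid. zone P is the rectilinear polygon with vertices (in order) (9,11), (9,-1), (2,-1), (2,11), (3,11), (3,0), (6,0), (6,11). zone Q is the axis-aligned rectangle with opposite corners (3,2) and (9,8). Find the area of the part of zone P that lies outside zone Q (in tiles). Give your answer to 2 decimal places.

|zone P| = 51, |zone P∩zone Q| = 18.
|zone P ∖ zone Q| = |zone P| − |zone P∩zone Q| = 51 − 18 = 33.00.

33.00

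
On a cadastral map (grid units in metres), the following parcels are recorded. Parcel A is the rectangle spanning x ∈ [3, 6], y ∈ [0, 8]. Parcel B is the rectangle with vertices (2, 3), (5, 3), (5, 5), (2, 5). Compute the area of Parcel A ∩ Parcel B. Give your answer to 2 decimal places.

4.00

|Parcel A∩Parcel B|: x∈[3,5], y∈[3,5] → 2·2 = 4.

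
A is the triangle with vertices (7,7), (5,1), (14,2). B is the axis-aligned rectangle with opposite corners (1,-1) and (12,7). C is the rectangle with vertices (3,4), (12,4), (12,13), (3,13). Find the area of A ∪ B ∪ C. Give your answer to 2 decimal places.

143.65

By inclusion–exclusion:
Individual areas: |A| = 26, |B| = 88, |C| = 81.
|A∩B| = 24.3492.
|A∩C| = 7.8.
|B∩C|: x∈[3,12], y∈[4,7] → 9·3 = 27.
|A∩B∩C| = 7.8.
|A ∪ B ∪ C| = 195 − 59.1492 + 7.8 = 143.65.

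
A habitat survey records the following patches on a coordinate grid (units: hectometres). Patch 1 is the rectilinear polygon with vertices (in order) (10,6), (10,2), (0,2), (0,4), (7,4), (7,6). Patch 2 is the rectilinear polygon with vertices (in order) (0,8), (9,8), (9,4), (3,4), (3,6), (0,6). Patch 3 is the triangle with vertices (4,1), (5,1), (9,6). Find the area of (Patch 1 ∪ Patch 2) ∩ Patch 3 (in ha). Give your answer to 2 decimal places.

1.60

The region (Patch 1 ∪ Patch 2) ∩ Patch 3 is the polygon with vertices (5,2), (9,6), (5.8,2).
By the shoelace formula its area is 1.60.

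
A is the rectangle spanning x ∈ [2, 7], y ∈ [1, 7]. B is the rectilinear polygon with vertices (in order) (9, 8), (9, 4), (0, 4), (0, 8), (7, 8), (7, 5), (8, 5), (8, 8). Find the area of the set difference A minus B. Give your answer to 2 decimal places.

|A| = 30, |A∩B| = 15.
|A ∖ B| = |A| − |A∩B| = 30 − 15 = 15.00.

15.00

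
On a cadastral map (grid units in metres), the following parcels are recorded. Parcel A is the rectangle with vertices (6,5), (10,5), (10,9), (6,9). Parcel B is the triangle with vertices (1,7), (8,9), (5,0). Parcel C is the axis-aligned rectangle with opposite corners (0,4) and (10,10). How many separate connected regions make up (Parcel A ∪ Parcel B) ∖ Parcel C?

1

(Parcel A ∪ Parcel B) ∖ Parcel C is a single connected region.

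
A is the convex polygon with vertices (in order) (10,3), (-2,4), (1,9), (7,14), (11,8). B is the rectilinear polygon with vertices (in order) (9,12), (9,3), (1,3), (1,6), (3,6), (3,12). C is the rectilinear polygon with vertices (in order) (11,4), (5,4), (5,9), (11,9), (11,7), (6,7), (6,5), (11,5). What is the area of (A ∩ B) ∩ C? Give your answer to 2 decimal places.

The region (A ∩ B) ∩ C is the polygon with vertices (9,7), (6,7), (6,5), (9,5), (9,4), (5,4), (5,9), (9,9).
By the shoelace formula its area is 14.00.

14.00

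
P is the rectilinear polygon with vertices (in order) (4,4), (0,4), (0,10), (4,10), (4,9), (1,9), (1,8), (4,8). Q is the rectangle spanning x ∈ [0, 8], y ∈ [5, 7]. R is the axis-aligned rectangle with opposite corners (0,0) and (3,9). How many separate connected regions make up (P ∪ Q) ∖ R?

(P ∪ Q) ∖ R splits into 2 disjoint pieces (area 4, area 12).

2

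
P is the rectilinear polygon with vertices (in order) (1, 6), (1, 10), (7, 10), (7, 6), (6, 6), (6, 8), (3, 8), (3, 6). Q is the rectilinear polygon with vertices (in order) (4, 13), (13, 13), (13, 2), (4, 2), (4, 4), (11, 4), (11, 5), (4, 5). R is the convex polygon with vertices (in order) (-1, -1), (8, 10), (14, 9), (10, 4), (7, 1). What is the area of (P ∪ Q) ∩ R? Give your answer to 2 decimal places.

40.11

|P ∪ Q| = 102.
|(P ∪ Q) ∩ R| = 40.11.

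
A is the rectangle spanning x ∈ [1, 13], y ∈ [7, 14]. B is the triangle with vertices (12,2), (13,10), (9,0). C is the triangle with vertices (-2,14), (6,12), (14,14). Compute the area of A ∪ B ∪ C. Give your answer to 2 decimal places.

By inclusion–exclusion:
Individual areas: |A| = 84, |B| = 11, |C| = 16.
|A∩B| = 1.2375.
|A∩C| = 14.75.
|B∩C| = 0.
|A∩B∩C| = 0.
|A ∪ B ∪ C| = 111 − 15.9875 + 0 = 95.01.

95.01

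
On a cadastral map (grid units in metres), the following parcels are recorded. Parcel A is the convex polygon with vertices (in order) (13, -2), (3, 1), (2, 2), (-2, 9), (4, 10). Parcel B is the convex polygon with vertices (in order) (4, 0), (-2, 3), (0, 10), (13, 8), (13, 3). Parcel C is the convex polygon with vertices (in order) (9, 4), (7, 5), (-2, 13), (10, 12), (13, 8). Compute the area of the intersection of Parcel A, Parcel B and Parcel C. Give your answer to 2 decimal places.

The intersection is the polygon with vertices (2.08,9.68), (4.522,9.304), (8.2,4.4), (7,5), (1.79,9.632).
By the shoelace formula its area is 7.43.

7.43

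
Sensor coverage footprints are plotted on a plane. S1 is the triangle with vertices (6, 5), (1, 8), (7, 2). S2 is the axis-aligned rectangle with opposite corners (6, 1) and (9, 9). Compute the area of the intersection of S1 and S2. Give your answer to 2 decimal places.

The intersection is the polygon with vertices (7,2), (6,3), (6,5).
By the shoelace formula its area is 1.00.

1.00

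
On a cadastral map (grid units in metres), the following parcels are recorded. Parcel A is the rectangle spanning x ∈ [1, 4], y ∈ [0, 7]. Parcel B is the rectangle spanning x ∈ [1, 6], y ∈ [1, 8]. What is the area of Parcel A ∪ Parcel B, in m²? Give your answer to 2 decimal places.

By inclusion–exclusion:
Individual areas: |Parcel A| = 21, |Parcel B| = 35.
|Parcel A∩Parcel B|: x∈[1,4], y∈[1,7] → 3·6 = 18.
|Parcel A ∪ Parcel B| = 56 − 18 = 38.00.

38.00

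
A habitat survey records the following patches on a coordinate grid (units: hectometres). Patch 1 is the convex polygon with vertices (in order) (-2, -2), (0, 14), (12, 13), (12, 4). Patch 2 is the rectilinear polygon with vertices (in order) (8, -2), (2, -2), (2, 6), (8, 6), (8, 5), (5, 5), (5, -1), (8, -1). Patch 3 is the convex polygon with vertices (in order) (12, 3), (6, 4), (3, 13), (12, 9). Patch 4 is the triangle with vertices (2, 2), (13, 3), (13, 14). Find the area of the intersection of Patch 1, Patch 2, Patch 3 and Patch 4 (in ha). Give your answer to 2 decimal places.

The intersection is the polygon with vertices (8,5), (5.667,5), (5.422,5.733), (5.667,6), (8,6).
By the shoelace formula its area is 2.46.

2.46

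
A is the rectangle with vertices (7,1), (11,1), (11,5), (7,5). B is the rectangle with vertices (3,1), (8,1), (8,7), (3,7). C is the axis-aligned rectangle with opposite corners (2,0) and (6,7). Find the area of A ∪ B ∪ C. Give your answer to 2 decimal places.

52.00

By inclusion–exclusion:
Individual areas: |A| = 16, |B| = 30, |C| = 28.
|A∩B|: x∈[7,8], y∈[1,5] → 1·4 = 4.
|A∩C| = 0 (no overlap).
|B∩C|: x∈[3,6], y∈[1,7] → 3·6 = 18.
|A∩B∩C| = 0.
|A ∪ B ∪ C| = 74 − 22 + 0 = 52.00.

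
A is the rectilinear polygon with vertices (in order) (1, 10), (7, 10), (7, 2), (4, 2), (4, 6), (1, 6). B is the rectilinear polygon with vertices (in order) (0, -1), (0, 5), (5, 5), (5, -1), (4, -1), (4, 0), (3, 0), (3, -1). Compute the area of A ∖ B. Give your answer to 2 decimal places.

|A| = 36, |A∩B| = 3.
|A ∖ B| = |A| − |A∩B| = 36 − 3 = 33.00.

33.00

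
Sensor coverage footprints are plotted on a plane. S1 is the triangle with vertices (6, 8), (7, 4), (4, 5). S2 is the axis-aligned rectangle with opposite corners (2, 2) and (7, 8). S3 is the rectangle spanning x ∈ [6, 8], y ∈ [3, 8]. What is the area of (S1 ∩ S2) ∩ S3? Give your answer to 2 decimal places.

1.83

The region (S1 ∩ S2) ∩ S3 is the polygon with vertices (6,4.333), (6,8), (7,4).
By the shoelace formula its area is 1.83.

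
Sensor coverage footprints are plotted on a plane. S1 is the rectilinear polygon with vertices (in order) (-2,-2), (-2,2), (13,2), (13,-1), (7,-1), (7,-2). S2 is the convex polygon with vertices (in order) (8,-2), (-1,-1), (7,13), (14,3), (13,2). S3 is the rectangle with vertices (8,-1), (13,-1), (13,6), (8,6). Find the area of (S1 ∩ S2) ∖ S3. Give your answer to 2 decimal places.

27.98

|S1 ∩ S2| = 37.3591.
|(S1 ∩ S2) ∩ S3| = 9.375.
|(S1 ∩ S2) ∖ S3| = 37.3591 − 9.375 = 27.98.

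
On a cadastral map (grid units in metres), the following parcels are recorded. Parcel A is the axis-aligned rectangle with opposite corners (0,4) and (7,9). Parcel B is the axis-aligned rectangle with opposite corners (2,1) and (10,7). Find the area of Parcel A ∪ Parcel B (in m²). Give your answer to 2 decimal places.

By inclusion–exclusion:
Individual areas: |Parcel A| = 35, |Parcel B| = 48.
|Parcel A∩Parcel B|: x∈[2,7], y∈[4,7] → 5·3 = 15.
|Parcel A ∪ Parcel B| = 83 − 15 = 68.00.

68.00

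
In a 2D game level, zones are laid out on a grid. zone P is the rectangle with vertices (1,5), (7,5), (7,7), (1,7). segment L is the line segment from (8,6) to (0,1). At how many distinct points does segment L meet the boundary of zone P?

The segment meets the boundary at (6.4,5), (7,5.375).

2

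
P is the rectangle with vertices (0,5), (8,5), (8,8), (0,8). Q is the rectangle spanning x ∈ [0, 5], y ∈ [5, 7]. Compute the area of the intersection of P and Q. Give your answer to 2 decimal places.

10.00

|P∩Q|: x∈[0,5], y∈[5,7] → 5·2 = 10.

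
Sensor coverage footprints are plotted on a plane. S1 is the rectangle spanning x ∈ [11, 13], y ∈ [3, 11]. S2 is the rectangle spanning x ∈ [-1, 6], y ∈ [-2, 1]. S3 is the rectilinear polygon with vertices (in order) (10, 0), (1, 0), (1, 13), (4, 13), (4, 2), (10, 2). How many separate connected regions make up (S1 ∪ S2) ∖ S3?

(S1 ∪ S2) ∖ S3 splits into 2 disjoint pieces (area 16, area 16).

2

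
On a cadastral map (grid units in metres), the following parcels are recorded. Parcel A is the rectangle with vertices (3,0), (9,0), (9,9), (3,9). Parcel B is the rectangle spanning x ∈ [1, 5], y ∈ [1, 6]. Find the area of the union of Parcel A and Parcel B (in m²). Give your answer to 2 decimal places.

By inclusion–exclusion:
Individual areas: |Parcel A| = 54, |Parcel B| = 20.
|Parcel A∩Parcel B|: x∈[3,5], y∈[1,6] → 2·5 = 10.
|Parcel A ∪ Parcel B| = 74 − 10 = 64.00.

64.00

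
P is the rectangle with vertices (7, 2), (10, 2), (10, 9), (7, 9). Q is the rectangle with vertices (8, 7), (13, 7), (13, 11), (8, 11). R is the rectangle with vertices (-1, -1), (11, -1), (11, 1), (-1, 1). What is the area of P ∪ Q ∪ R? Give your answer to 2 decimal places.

61.00

By inclusion–exclusion:
Individual areas: |P| = 21, |Q| = 20, |R| = 24.
|P∩Q|: x∈[8,10], y∈[7,9] → 2·2 = 4.
|P∩R| = 0 (no overlap).
|Q∩R| = 0 (no overlap).
|P∩Q∩R| = 0.
|P ∪ Q ∪ R| = 65 − 4 + 0 = 61.00.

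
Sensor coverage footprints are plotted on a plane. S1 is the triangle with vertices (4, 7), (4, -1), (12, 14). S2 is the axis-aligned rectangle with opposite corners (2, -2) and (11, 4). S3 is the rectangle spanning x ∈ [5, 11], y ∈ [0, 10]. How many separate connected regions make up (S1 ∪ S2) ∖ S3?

2

(S1 ∪ S2) ∖ S3 splits into 2 disjoint pieces (area 33.4375, area 4.8762).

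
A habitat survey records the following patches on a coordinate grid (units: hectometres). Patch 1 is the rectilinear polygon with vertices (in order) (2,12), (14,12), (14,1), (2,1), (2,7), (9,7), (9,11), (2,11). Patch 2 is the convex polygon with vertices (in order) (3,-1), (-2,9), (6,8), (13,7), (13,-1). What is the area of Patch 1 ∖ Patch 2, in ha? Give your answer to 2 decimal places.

36.86

|Patch 1| = 104, |Patch 1∩Patch 2| = 67.1429.
|Patch 1 ∖ Patch 2| = |Patch 1| − |Patch 1∩Patch 2| = 104 − 67.1429 = 36.86.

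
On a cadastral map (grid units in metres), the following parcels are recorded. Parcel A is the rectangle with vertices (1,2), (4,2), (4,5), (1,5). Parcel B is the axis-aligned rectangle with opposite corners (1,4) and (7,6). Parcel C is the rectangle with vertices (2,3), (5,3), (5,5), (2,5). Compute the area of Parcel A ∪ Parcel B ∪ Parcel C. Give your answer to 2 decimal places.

19.00

By inclusion–exclusion:
Individual areas: |Parcel A| = 9, |Parcel B| = 12, |Parcel C| = 6.
|Parcel A∩Parcel B|: x∈[1,4], y∈[4,5] → 3·1 = 3.
|Parcel A∩Parcel C|: x∈[2,4], y∈[3,5] → 2·2 = 4.
|Parcel B∩Parcel C|: x∈[2,5], y∈[4,5] → 3·1 = 3.
|Parcel A∩Parcel B∩Parcel C| = 2.
|Parcel A ∪ Parcel B ∪ Parcel C| = 27 − 10 + 2 = 19.00.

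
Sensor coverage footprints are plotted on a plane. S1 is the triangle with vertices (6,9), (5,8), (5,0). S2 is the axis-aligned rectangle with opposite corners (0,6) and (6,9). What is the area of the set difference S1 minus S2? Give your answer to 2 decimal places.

|S1| = 4, |S1∩S2| = 2.
|S1 ∖ S2| = |S1| − |S1∩S2| = 4 − 2 = 2.00.

2.00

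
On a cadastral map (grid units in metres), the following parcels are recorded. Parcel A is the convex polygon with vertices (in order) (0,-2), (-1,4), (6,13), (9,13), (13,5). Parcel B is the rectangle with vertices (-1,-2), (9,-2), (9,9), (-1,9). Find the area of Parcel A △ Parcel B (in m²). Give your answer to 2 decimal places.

|Parcel A| = 114, |Parcel B| = 110, |Parcel A∩Parcel B| = 75.4701.
|Parcel A △ Parcel B| = |Parcel A| + |Parcel B| − 2·|Parcel A∩Parcel B| = 114 + 110 − 150.9402 = 73.06.

73.06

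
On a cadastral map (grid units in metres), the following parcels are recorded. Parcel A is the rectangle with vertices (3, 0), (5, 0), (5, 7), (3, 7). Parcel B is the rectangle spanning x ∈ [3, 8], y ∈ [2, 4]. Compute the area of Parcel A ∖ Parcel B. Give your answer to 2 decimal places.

10.00

|Parcel A∩Parcel B|: x∈[3,5], y∈[2,4] → 2·2 = 4.
|Parcel A| = 14.
|Parcel A ∖ Parcel B| = |Parcel A| − |Parcel A∩Parcel B| = 14 − 4 = 10.00.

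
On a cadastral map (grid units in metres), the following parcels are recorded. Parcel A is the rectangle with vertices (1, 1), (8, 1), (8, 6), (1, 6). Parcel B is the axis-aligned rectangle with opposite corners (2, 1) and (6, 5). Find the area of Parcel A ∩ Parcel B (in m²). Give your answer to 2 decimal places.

|Parcel A∩Parcel B|: x∈[2,6], y∈[1,5] → 4·4 = 16.

16.00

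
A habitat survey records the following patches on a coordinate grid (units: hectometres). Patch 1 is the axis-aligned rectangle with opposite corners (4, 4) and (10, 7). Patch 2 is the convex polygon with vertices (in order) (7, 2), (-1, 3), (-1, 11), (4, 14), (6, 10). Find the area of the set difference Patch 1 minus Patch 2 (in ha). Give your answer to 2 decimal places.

10.31

|Patch 1| = 18, |Patch 1∩Patch 2| = 7.6875.
|Patch 1 ∖ Patch 2| = |Patch 1| − |Patch 1∩Patch 2| = 18 − 7.6875 = 10.31.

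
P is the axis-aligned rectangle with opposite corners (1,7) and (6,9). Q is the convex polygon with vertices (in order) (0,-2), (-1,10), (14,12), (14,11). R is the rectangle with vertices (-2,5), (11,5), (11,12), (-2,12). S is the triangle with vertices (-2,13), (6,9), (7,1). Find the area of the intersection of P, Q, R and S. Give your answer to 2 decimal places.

The intersection is the polygon with vertices (6,9), (6,7), (2.5,7), (1,9).
By the shoelace formula its area is 8.50.

8.50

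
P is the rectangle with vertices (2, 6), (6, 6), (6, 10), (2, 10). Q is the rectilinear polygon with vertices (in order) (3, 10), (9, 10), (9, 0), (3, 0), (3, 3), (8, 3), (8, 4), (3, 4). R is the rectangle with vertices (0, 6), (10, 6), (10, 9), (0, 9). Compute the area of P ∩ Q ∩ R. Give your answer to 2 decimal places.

The intersection is the polygon with vertices (3,6), (3,9), (6,9), (6,6).
By the shoelace formula its area is 9.00.

9.00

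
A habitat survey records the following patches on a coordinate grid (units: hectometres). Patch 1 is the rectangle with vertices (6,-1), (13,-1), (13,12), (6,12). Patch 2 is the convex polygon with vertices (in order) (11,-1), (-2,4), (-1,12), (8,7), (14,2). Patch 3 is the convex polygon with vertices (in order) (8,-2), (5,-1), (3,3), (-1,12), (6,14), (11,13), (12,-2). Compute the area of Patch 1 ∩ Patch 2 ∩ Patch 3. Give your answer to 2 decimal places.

The intersection is the polygon with vertices (11,-1), (6,0.923), (6,8.111), (8,7), (11.6,4), (11.875,-0.125).
By the shoelace formula its area is 36.13.

36.13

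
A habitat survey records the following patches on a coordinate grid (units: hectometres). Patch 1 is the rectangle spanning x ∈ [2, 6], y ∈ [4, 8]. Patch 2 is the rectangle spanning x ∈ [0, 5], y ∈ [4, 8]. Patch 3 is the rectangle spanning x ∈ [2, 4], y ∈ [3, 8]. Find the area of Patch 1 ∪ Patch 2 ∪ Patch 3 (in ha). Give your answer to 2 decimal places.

26.00

By inclusion–exclusion:
Individual areas: |Patch 1| = 16, |Patch 2| = 20, |Patch 3| = 10.
|Patch 1∩Patch 2|: x∈[2,5], y∈[4,8] → 3·4 = 12.
|Patch 1∩Patch 3|: x∈[2,4], y∈[4,8] → 2·4 = 8.
|Patch 2∩Patch 3|: x∈[2,4], y∈[4,8] → 2·4 = 8.
|Patch 1∩Patch 2∩Patch 3| = 8.
|Patch 1 ∪ Patch 2 ∪ Patch 3| = 46 − 28 + 8 = 26.00.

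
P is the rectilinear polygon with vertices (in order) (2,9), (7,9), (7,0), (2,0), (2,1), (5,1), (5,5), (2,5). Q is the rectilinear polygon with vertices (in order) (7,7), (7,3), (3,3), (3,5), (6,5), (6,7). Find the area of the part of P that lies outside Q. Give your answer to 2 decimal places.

27.00

|P| = 33, |P∩Q| = 6.
|P ∖ Q| = |P| − |P∩Q| = 33 − 6 = 27.00.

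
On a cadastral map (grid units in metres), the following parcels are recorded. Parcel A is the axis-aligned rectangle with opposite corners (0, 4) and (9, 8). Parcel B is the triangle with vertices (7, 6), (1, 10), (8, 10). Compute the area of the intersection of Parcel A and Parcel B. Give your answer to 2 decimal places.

3.50

The intersection is the polygon with vertices (7.5,8), (7,6), (4,8).
By the shoelace formula its area is 3.50.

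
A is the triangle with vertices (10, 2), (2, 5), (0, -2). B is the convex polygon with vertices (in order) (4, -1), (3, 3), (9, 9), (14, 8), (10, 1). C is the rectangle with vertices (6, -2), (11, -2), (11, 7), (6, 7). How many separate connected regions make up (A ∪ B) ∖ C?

(A ∪ B) ∖ C splits into 2 disjoint pieces (area 28.447, area 14.375).

2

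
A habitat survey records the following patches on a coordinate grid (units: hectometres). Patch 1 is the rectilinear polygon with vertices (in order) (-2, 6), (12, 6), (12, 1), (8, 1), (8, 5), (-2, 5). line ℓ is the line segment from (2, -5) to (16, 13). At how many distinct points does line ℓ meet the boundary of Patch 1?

2

The segment meets the boundary at (10.556,6), (8,2.714).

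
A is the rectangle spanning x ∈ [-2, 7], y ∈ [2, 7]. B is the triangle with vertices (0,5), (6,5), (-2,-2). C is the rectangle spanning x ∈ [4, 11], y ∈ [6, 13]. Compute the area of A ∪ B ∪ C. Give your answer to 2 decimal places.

By inclusion–exclusion:
Individual areas: |A| = 45, |B| = 21, |C| = 49.
|A∩B| = 14.1429.
|A∩C|: x∈[4,7], y∈[6,7] → 3·1 = 3.
|B∩C| = 0.
|A∩B∩C| = 0.
|A ∪ B ∪ C| = 115 − 17.1429 + 0 = 97.86.

97.86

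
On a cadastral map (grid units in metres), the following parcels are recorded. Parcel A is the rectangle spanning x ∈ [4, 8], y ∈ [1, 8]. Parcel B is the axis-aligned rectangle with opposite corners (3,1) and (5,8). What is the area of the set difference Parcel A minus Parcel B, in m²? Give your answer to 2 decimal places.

21.00

|Parcel A∩Parcel B|: x∈[4,5], y∈[1,8] → 1·7 = 7.
|Parcel A| = 28.
|Parcel A ∖ Parcel B| = |Parcel A| − |Parcel A∩Parcel B| = 28 − 7 = 21.00.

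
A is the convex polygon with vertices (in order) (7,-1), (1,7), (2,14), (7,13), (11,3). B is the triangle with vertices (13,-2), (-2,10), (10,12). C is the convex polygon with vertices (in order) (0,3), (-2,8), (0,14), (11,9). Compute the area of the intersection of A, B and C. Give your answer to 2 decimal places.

32.66

The intersection is the polygon with vertices (5.902,11.317), (8.067,10.333), (9.03,7.925), (4.013,5.189), (1.077,7.538), (1.512,10.585).
By the shoelace formula its area is 32.66.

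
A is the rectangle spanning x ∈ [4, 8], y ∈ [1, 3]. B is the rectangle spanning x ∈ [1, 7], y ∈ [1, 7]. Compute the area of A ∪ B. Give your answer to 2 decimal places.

38.00

By inclusion–exclusion:
Individual areas: |A| = 8, |B| = 36.
|A∩B|: x∈[4,7], y∈[1,3] → 3·2 = 6.
|A ∪ B| = 44 − 6 = 38.00.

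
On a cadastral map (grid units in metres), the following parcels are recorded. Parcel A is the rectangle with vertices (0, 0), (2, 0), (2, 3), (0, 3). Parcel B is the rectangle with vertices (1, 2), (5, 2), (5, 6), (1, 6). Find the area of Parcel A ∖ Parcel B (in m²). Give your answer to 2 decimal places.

5.00

|Parcel A∩Parcel B|: x∈[1,2], y∈[2,3] → 1·1 = 1.
|Parcel A| = 6.
|Parcel A ∖ Parcel B| = |Parcel A| − |Parcel A∩Parcel B| = 6 − 1 = 5.00.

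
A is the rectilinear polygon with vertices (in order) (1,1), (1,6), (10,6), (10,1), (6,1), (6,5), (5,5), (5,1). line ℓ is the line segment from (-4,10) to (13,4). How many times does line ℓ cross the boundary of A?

2

The segment meets the boundary at (10,5.059), (7.333,6).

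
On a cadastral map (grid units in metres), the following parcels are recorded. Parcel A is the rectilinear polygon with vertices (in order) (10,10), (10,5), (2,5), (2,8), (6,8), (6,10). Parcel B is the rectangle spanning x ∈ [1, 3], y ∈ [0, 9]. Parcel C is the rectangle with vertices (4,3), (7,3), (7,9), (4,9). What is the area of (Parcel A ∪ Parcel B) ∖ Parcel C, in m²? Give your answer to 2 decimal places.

37.00

|Parcel A ∪ Parcel B| = 47.
|(Parcel A ∪ Parcel B) ∩ Parcel C| = 10.
|(Parcel A ∪ Parcel B) ∖ Parcel C| = 47 − 10 = 37.00.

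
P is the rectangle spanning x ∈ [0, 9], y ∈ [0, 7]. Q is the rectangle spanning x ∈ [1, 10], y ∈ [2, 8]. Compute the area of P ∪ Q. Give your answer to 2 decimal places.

By inclusion–exclusion:
Individual areas: |P| = 63, |Q| = 54.
|P∩Q|: x∈[1,9], y∈[2,7] → 8·5 = 40.
|P ∪ Q| = 117 − 40 = 77.00.

77.00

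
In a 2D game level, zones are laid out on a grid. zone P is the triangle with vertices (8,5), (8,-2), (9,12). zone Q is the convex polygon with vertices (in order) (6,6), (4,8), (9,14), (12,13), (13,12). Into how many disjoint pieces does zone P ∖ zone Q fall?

1

zone P ∖ zone Q is a single connected region.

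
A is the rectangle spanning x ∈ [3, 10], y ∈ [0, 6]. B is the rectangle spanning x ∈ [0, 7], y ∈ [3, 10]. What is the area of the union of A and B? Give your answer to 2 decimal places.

79.00

By inclusion–exclusion:
Individual areas: |A| = 42, |B| = 49.
|A∩B|: x∈[3,7], y∈[3,6] → 4·3 = 12.
|A ∪ B| = 91 − 12 = 79.00.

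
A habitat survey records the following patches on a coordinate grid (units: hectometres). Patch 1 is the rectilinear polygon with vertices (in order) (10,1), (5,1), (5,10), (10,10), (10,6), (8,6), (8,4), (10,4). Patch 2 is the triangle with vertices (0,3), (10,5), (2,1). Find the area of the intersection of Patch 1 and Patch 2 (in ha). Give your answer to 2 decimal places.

3.15

The intersection is the polygon with vertices (5,4), (8,4.6), (8,4), (5,2.5).
By the shoelace formula its area is 3.15.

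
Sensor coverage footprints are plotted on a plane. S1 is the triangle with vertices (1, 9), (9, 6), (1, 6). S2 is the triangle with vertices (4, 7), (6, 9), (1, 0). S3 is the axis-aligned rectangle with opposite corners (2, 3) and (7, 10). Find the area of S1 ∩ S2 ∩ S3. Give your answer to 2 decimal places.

1.24

The intersection is the polygon with vertices (4.333,6), (3.571,6), (4,7), (4.636,7.636), (5.138,7.448).
By the shoelace formula its area is 1.24.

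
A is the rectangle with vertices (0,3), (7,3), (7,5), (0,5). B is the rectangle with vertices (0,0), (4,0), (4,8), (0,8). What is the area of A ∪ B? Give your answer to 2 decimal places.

38.00

By inclusion–exclusion:
Individual areas: |A| = 14, |B| = 32.
|A∩B|: x∈[0,4], y∈[3,5] → 4·2 = 8.
|A ∪ B| = 46 − 8 = 38.00.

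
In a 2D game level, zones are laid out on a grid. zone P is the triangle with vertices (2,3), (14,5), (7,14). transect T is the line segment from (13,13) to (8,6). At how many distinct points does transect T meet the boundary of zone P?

1

The segment meets the boundary at (10.5,9.5).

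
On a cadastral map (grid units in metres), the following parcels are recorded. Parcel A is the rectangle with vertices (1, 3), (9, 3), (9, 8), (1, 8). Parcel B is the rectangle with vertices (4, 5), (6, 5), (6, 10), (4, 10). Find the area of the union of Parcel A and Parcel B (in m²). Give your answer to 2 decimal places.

By inclusion–exclusion:
Individual areas: |Parcel A| = 40, |Parcel B| = 10.
|Parcel A∩Parcel B|: x∈[4,6], y∈[5,8] → 2·3 = 6.
|Parcel A ∪ Parcel B| = 50 − 6 = 44.00.

44.00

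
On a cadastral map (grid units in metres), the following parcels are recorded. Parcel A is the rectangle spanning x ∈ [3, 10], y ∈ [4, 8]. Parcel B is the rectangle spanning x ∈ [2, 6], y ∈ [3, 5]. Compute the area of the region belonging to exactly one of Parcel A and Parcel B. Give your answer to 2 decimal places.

|Parcel A∩Parcel B|: x∈[3,6], y∈[4,5] → 3·1 = 3.
|Parcel A △ Parcel B| = |Parcel A| + |Parcel B| − 2·|Parcel A∩Parcel B| = 28 + 8 − 6 = 30.00.

30.00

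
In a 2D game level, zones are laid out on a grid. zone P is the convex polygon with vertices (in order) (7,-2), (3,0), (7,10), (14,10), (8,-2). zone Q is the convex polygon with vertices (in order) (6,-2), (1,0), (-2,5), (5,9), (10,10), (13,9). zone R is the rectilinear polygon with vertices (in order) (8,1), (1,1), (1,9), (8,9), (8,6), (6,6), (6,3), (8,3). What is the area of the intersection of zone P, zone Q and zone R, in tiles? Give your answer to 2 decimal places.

17.99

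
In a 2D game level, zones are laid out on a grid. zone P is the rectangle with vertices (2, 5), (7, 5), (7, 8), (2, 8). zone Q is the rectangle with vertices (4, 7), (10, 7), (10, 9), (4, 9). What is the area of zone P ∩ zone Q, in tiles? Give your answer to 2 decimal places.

3.00

|zone P∩zone Q|: x∈[4,7], y∈[7,8] → 3·1 = 3.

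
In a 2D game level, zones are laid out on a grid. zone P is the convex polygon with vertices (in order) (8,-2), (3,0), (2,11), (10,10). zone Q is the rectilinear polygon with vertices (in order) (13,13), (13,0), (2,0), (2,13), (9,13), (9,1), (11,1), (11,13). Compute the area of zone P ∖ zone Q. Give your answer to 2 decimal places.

|zone P| = 75.5, |zone P∩zone Q| = 67.1042.
|zone P ∖ zone Q| = |zone P| − |zone P∩zone Q| = 75.5 − 67.1042 = 8.40.

8.40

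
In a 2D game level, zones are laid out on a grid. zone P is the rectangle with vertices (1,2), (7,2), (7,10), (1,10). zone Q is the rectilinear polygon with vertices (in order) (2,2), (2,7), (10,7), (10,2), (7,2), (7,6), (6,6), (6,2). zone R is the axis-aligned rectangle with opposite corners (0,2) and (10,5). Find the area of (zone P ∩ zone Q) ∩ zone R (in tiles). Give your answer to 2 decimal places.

|zone P ∩ zone Q| = 21.
|(zone P ∩ zone Q) ∩ zone R| = 12.00.

12.00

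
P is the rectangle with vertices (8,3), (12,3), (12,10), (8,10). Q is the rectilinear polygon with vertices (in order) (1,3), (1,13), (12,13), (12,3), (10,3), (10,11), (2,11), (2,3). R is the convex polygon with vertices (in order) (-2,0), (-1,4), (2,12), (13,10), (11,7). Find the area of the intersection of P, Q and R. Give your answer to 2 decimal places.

5.52

The intersection is the polygon with vertices (10,10), (12,10), (12,8.5), (11,7), (10,6.462).
By the shoelace formula its area is 5.52.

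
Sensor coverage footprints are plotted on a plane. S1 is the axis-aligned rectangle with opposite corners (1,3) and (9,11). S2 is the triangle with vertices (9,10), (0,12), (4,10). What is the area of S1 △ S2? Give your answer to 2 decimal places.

|S1| = 64, |S2| = 5, |S1∩S2| = 3.75.
|S1 △ S2| = |S1| + |S2| − 2·|S1∩S2| = 64 + 5 − 7.5 = 61.50.

61.50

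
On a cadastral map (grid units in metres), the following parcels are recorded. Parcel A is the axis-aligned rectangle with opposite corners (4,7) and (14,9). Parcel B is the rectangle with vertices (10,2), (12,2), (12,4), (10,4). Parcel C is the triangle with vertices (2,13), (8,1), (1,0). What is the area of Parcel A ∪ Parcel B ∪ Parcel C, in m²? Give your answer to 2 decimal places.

68.00

By inclusion–exclusion:
Individual areas: |Parcel A| = 20, |Parcel B| = 4, |Parcel C| = 45.
|Parcel A∩Parcel B| = 0 (no overlap).
|Parcel A∩Parcel C| = 1.
|Parcel B∩Parcel C| = 0.
|Parcel A∩Parcel B∩Parcel C| = 0.
|Parcel A ∪ Parcel B ∪ Parcel C| = 69 − 1 + 0 = 68.00.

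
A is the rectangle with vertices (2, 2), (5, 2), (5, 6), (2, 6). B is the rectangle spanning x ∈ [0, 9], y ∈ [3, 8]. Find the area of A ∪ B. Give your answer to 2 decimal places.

48.00

By inclusion–exclusion:
Individual areas: |A| = 12, |B| = 45.
|A∩B|: x∈[2,5], y∈[3,6] → 3·3 = 9.
|A ∪ B| = 57 − 9 = 48.00.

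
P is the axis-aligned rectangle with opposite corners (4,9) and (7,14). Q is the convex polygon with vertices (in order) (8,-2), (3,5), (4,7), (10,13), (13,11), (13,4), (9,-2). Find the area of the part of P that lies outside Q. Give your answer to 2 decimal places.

14.50

|P| = 15, |P∩Q| = 0.5.
|P ∖ Q| = |P| − |P∩Q| = 15 − 0.5 = 14.50.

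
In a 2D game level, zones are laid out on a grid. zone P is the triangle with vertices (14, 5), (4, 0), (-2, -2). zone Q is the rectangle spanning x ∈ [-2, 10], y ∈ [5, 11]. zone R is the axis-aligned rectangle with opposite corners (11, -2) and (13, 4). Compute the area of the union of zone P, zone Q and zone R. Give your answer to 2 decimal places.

By inclusion–exclusion:
Individual areas: |zone P| = 5, |zone Q| = 72, |zone R| = 12.
|zone P∩zone Q| = 0.
|zone P∩zone R| = 0.1384.
|zone Q∩zone R| = 0 (no overlap).
|zone P∩zone Q∩zone R| = 0.
|zone P ∪ zone Q ∪ zone R| = 89 − 0.1384 + 0 = 88.86.

88.86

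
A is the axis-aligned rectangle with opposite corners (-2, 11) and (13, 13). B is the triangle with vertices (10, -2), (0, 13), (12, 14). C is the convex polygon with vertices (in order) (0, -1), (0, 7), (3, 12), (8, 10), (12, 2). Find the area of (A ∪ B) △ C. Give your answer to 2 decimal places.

|A ∪ B| = 102.8333.
|(A ∪ B) ∩ C| = 49.0939.
|(A ∪ B) △ C| = 102.8333 + 101.5 − 98.1878 = 106.15.

106.15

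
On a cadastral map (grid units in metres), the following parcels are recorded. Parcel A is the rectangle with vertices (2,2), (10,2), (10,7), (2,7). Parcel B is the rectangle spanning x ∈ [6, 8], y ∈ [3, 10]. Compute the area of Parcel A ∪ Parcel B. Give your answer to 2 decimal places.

By inclusion–exclusion:
Individual areas: |Parcel A| = 40, |Parcel B| = 14.
|Parcel A∩Parcel B|: x∈[6,8], y∈[3,7] → 2·4 = 8.
|Parcel A ∪ Parcel B| = 54 − 8 = 46.00.

46.00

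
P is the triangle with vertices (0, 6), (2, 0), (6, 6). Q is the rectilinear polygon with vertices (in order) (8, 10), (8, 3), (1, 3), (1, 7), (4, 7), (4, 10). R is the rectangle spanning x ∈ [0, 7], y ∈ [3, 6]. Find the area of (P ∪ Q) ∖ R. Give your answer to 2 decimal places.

|P ∪ Q| = 46.
|(P ∪ Q) ∩ R| = 19.5.
|(P ∪ Q) ∖ R| = 46 − 19.5 = 26.50.

26.50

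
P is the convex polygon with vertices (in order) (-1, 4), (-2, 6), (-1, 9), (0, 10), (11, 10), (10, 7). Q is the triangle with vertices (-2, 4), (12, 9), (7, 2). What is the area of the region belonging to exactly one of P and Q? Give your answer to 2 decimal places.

70.75

|P| = 53, |Q| = 36.5, |P∩Q| = 9.3755.
|P △ Q| = |P| + |Q| − 2·|P∩Q| = 53 + 36.5 − 18.751 = 70.75.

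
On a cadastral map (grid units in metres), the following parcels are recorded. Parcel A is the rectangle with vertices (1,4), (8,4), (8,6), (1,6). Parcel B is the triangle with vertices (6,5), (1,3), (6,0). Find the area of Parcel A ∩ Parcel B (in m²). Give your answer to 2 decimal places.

1.25

The intersection is the polygon with vertices (3.5,4), (6,5), (6,4).
By the shoelace formula its area is 1.25.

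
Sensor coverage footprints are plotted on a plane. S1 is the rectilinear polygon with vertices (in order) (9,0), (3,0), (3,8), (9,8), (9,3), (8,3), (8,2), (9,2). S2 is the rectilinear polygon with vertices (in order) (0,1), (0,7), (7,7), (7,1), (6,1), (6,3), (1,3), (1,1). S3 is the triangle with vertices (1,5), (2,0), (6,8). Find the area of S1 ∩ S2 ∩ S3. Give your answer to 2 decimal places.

5.47

The intersection is the polygon with vertices (5.5,7), (3.5,3), (3,3), (3,6.2), (4.333,7).
By the shoelace formula its area is 5.47.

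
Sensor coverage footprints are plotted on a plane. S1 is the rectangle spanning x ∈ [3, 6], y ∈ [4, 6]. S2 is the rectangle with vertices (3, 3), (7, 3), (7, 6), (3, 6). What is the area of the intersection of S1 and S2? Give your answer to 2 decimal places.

6.00

|S1∩S2|: x∈[3,6], y∈[4,6] → 3·2 = 6.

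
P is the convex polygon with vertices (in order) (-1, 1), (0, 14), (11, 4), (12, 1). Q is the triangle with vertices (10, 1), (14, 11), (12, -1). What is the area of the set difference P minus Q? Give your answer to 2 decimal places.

|P| = 96, |P∩Q| = 2.7273.
|P ∖ Q| = |P| − |P∩Q| = 96 − 2.7273 = 93.27.

93.27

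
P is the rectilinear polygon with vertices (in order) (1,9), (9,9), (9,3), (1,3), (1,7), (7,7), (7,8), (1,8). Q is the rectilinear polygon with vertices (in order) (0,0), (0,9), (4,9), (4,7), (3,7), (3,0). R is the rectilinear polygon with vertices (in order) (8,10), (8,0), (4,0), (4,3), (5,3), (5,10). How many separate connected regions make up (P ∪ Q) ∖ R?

(P ∪ Q) ∖ R splits into 2 disjoint pieces (area 38, area 6).

2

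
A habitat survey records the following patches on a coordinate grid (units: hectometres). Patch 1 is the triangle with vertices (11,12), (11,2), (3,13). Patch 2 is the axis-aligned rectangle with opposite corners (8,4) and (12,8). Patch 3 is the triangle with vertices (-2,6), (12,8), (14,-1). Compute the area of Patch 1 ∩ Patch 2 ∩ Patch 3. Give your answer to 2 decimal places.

9.29

The intersection is the polygon with vertices (9.546,4), (8,6.125), (8,7.429), (11,7.857), (11,4).
By the shoelace formula its area is 9.29.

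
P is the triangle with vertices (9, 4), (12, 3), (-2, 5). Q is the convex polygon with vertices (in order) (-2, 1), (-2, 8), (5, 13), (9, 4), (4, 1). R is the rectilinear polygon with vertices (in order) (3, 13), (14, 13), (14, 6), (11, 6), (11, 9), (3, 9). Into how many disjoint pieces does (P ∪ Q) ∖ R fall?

(P ∪ Q) ∖ R is a single connected region.

1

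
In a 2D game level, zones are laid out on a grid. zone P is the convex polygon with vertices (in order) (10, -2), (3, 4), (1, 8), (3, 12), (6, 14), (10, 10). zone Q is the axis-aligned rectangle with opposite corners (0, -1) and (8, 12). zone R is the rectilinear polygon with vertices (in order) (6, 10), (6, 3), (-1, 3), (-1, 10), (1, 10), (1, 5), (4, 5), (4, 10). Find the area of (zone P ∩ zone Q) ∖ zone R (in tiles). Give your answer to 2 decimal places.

|zone P ∩ zone Q| = 58.7143.
|(zone P ∩ zone Q) ∩ zone R| = 15.6667.
|(zone P ∩ zone Q) ∖ zone R| = 58.7143 − 15.6667 = 43.05.

43.05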